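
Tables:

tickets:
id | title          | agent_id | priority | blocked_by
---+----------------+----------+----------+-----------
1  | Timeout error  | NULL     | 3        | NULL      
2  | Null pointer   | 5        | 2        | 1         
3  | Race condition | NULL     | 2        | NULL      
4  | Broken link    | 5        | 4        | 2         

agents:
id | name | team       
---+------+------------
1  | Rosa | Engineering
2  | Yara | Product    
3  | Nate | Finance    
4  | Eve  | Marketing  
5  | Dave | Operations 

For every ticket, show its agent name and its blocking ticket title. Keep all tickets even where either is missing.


Two LEFT JOINs from the same base table tickets: one to agents via agent_id, one to tickets itself via blocked_by. Both are LEFT so every ticket is preserved.
Match against agents:
  - ticket 1 (Timeout error): agent_id=NULL, no match -> kept with NULL
  - ticket 2 (Null pointer): agent_id=5 -> matches Dave
  - ticket 3 (Race condition): agent_id=NULL, no match -> kept with NULL
  - ticket 4 (Broken link): agent_id=5 -> matches Dave
Match against tickets (self):
  - ticket 1 (Timeout error): blocked_by=NULL -> NULL
  - ticket 2 (Null pointer): blocked_by=1 -> Timeout error
  - ticket 3 (Race condition): blocked_by=NULL -> NULL
  - ticket 4 (Broken link): blocked_by=2 -> Null pointer

SQL:
SELECT a.title, b.name AS agent, c.title AS blocked_by
FROM tickets a
LEFT JOIN agents b ON a.agent_id = b.id
LEFT JOIN tickets c ON a.blocked_by = c.id

Result:
title          | agent | blocked_by   
---------------+-------+--------------
Timeout error  | NULL  | NULL         
Null pointer   | Dave  | Timeout error
Race condition | NULL  | NULL         
Broken link    | Dave  | Null pointer 


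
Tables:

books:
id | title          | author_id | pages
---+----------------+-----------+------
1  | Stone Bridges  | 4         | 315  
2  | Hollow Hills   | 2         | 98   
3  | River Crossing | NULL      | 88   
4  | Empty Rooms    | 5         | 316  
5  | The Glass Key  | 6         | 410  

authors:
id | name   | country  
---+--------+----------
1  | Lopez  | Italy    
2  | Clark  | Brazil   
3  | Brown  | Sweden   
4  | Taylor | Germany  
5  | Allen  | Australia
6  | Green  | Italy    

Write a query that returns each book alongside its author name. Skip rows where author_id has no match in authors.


INNER JOIN keeps only books rows whose author_id matches an id in authors. Walk through each book:
  - book 1 (Stone Bridges): author_id=4 -> matches Taylor
  - book 2 (Hollow Hills): author_id=2 -> matches Clark
  - book 3 (River Crossing): author_id=NULL, no match -> dropped
  - book 4 (Empty Rooms): author_id=5 -> matches Allen
  - book 5 (The Glass Key): author_id=6 -> matches Green
So 1 of 5 rows is dropped.

SQL:
SELECT a.title, b.name AS author
FROM books a
INNER JOIN authors b ON a.author_id = b.id

Result:
title         | author
--------------+-------
Stone Bridges | Taylor
Hollow Hills  | Clark 
Empty Rooms   | Allen 
The Glass Key | Green 


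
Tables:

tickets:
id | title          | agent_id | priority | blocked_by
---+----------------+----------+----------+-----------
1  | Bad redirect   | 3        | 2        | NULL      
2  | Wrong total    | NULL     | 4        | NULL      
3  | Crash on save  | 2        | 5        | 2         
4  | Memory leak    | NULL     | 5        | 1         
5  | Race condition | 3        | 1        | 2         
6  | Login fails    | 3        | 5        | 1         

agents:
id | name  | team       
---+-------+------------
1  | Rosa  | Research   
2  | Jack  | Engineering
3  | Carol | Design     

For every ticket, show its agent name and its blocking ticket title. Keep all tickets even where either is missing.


Two LEFT JOINs from the same base table tickets: one to agents via agent_id, one to tickets itself via blocked_by. Both are LEFT so every ticket is preserved.
Match against agents:
  - ticket 1 (Bad redirect): agent_id=3 -> matches Carol
  - ticket 2 (Wrong total): agent_id=NULL, no match -> kept with NULL
  - ticket 3 (Crash on save): agent_id=2 -> matches Jack
  - ticket 4 (Memory leak): agent_id=NULL, no match -> kept with NULL
  - ticket 5 (Race condition): agent_id=3 -> matches Carol
  - ticket 6 (Login fails): agent_id=3 -> matches Carol
Match against tickets (self):
  - ticket 1 (Bad redirect): blocked_by=NULL -> NULL
  - ticket 2 (Wrong total): blocked_by=NULL -> NULL
  - ticket 3 (Crash on save): blocked_by=2 -> Wrong total
  - ticket 4 (Memory leak): blocked_by=1 -> Bad redirect
  - ticket 5 (Race condition): blocked_by=2 -> Wrong total
  - ticket 6 (Login fails): blocked_by=1 -> Bad redirect

SQL:
SELECT a.title, b.name AS agent, c.title AS blocked_by
FROM tickets a
LEFT JOIN agents b ON a.agent_id = b.id
LEFT JOIN tickets c ON a.blocked_by = c.id

Result:
title          | agent | blocked_by  
---------------+-------+-------------
Bad redirect   | Carol | NULL        
Wrong total    | NULL  | NULL        
Crash on save  | Jack  | Wrong total 
Memory leak    | NULL  | Bad redirect
Race condition | Carol | Wrong total 
Login fails    | Carol | Bad redirect


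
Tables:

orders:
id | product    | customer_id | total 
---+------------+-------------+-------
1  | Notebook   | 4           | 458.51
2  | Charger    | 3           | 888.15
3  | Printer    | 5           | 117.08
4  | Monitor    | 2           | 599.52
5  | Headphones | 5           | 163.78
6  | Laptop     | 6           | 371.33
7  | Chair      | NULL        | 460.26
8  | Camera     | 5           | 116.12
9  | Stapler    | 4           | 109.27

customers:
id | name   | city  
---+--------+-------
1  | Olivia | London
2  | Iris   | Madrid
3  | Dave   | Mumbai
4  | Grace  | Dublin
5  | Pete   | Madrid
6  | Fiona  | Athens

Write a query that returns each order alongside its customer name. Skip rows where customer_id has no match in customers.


INNER JOIN keeps only orders rows whose customer_id matches an id in customers. Walk through each order:
  - order 1 (Notebook): customer_id=4 -> matches Grace
  - order 2 (Charger): customer_id=3 -> matches Dave
  - order 3 (Printer): customer_id=5 -> matches Pete
  - order 4 (Monitor): customer_id=2 -> matches Iris
  - order 5 (Headphones): customer_id=5 -> matches Pete
  - order 6 (Laptop): customer_id=6 -> matches Fiona
  - order 7 (Chair): customer_id=NULL, no match -> dropped
  - order 8 (Camera): customer_id=5 -> matches Pete
  - order 9 (Stapler): customer_id=4 -> matches Grace
So 1 of 9 rows is dropped.

SQL:
SELECT a.product, b.name AS customer
FROM orders a
INNER JOIN customers b ON a.customer_id = b.id

Result:
product    | customer
-----------+---------
Notebook   | Grace   
Charger    | Dave    
Printer    | Pete    
Monitor    | Iris    
Headphones | Pete    
Laptop     | Fiona   
Camera     | Pete    
Stapler    | Grace   


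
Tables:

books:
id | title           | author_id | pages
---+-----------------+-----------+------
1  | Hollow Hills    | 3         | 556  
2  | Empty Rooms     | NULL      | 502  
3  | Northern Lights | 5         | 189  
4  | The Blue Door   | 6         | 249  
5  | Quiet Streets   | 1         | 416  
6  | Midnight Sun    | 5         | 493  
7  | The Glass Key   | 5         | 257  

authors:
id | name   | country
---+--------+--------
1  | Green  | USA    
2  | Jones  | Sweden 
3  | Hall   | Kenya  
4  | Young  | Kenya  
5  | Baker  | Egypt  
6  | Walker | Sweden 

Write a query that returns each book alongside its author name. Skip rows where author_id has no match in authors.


INNER JOIN keeps only books rows whose author_id matches an id in authors. Walk through each book:
  - book 1 (Hollow Hills): author_id=3 -> matches Hall
  - book 2 (Empty Rooms): author_id=NULL, no match -> dropped
  - book 3 (Northern Lights): author_id=5 -> matches Baker
  - book 4 (The Blue Door): author_id=6 -> matches Walker
  - book 5 (Quiet Streets): author_id=1 -> matches Green
  - book 6 (Midnight Sun): author_id=5 -> matches Baker
  - book 7 (The Glass Key): author_id=5 -> matches Baker
So 1 of 7 rows is dropped.

SQL:
SELECT a.title, b.name AS author
FROM books a
INNER JOIN authors b ON a.author_id = b.id

Result:
title           | author
----------------+-------
Hollow Hills    | Hall  
Northern Lights | Baker 
The Blue Door   | Walker
Quiet Streets   | Green 
Midnight Sun    | Baker 
The Glass Key   | Baker 


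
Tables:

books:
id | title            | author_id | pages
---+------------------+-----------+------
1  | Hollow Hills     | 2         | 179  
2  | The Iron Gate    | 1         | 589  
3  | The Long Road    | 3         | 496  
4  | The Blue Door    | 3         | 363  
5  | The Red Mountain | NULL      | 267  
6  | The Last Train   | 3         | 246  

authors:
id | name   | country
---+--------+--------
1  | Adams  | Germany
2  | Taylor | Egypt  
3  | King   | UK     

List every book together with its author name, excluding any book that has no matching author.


INNER JOIN keeps only books rows whose author_id matches an id in authors. Walk through each book:
  - book 1 (Hollow Hills): author_id=2 -> matches Taylor
  - book 2 (The Iron Gate): author_id=1 -> matches Adams
  - book 3 (The Long Road): author_id=3 -> matches King
  - book 4 (The Blue Door): author_id=3 -> matches King
  - book 5 (The Red Mountain): author_id=NULL, no match -> dropped
  - book 6 (The Last Train): author_id=3 -> matches King
So 1 of 6 rows is dropped.

SQL:
SELECT a.title, b.name AS author
FROM books a
INNER JOIN authors b ON a.author_id = b.id

Result:
title          | author
---------------+-------
Hollow Hills   | Taylor
The Iron Gate  | Adams 
The Long Road  | King  
The Blue Door  | King  
The Last Train | King  


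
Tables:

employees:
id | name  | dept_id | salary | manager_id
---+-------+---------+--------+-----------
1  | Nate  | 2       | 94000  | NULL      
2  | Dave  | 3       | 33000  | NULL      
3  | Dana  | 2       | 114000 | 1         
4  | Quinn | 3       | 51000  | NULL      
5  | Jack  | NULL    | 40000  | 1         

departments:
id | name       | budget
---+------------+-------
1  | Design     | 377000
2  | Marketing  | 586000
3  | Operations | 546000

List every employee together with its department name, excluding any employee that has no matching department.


INNER JOIN keeps only employees rows whose dept_id matches an id in departments. Walk through each employee:
  - employee 1 (Nate): dept_id=2 -> matches Marketing
  - employee 2 (Dave): dept_id=3 -> matches Operations
  - employee 3 (Dana): dept_id=2 -> matches Marketing
  - employee 4 (Quinn): dept_id=3 -> matches Operations
  - employee 5 (Jack): dept_id=NULL, no match -> dropped
So 1 of 5 rows is dropped.

SQL:
SELECT a.name, b.name AS department
FROM employees a
INNER JOIN departments b ON a.dept_id = b.id

Result:
name  | department
------+-----------
Nate  | Marketing 
Dave  | Operations
Dana  | Marketing 
Quinn | Operations


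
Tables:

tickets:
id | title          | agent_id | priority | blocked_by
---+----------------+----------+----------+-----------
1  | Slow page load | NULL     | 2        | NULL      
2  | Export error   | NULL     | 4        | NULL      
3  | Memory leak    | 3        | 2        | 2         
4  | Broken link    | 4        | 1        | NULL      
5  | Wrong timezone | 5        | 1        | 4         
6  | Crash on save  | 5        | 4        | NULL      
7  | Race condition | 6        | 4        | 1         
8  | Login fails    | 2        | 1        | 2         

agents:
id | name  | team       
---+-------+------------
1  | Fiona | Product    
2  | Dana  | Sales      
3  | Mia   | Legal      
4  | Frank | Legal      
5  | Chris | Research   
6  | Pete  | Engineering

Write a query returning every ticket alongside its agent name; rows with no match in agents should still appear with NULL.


LEFT JOIN keeps every row from tickets (the left table); where agent_id has no match in agents, the agent columns become NULL. Walk through each ticket:
  - ticket 1 (Slow page load): agent_id=NULL, no match -> kept with NULL
  - ticket 2 (Export error): agent_id=NULL, no match -> kept with NULL
  - ticket 3 (Memory leak): agent_id=3 -> matches Mia
  - ticket 4 (Broken link): agent_id=4 -> matches Frank
  - ticket 5 (Wrong timezone): agent_id=5 -> matches Chris
  - ticket 6 (Crash on save): agent_id=5 -> matches Chris
  - ticket 7 (Race condition): agent_id=6 -> matches Pete
  - ticket 8 (Login fails): agent_id=2 -> matches Dana
All 8 rows appear; 2 have NULL agent.

SQL:
SELECT a.title, b.name AS agent
FROM tickets a
LEFT JOIN agents b ON a.agent_id = b.id

Result:
title          | agent
---------------+------
Slow page load | NULL 
Export error   | NULL 
Memory leak    | Mia  
Broken link    | Frank
Wrong timezone | Chris
Crash on save  | Chris
Race condition | Pete 
Login fails    | Dana 


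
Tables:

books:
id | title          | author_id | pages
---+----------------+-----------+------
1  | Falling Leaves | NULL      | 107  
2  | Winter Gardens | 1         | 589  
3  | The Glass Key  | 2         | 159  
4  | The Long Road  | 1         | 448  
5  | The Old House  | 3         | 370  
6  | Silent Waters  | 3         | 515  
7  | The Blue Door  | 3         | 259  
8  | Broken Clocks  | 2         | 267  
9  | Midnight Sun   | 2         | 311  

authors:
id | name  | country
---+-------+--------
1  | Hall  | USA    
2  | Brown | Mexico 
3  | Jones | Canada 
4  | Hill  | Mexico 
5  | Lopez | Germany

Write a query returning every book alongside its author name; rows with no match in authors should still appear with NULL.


LEFT JOIN keeps every row from books (the left table); where author_id has no match in authors, the author columns become NULL. Walk through each book:
  - book 1 (Falling Leaves): author_id=NULL, no match -> kept with NULL
  - book 2 (Winter Gardens): author_id=1 -> matches Hall
  - book 3 (The Glass Key): author_id=2 -> matches Brown
  - book 4 (The Long Road): author_id=1 -> matches Hall
  - book 5 (The Old House): author_id=3 -> matches Jones
  - book 6 (Silent Waters): author_id=3 -> matches Jones
  - book 7 (The Blue Door): author_id=3 -> matches Jones
  - book 8 (Broken Clocks): author_id=2 -> matches Brown
  - book 9 (Midnight Sun): author_id=2 -> matches Brown
All 9 rows appear; 1 has NULL author.

SQL:
SELECT a.title, b.name AS author
FROM books a
LEFT JOIN authors b ON a.author_id = b.id

Result:
title          | author
---------------+-------
Falling Leaves | NULL  
Winter Gardens | Hall  
The Glass Key  | Brown 
The Long Road  | Hall  
The Old House  | Jones 
Silent Waters  | Jones 
The Blue Door  | Jones 
Broken Clocks  | Brown 
Midnight Sun   | Brown 


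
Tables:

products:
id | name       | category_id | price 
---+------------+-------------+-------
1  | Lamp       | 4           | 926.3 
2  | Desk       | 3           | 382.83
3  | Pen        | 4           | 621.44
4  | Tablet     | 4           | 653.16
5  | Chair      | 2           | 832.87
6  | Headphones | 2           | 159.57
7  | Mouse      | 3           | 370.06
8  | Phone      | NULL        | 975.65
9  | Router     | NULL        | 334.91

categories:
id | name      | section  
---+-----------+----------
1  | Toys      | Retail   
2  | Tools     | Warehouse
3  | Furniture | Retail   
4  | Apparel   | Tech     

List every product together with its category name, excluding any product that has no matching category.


INNER JOIN keeps only products rows whose category_id matches an id in categories. Walk through each product:
  - product 1 (Lamp): category_id=4 -> matches Apparel
  - product 2 (Desk): category_id=3 -> matches Furniture
  - product 3 (Pen): category_id=4 -> matches Apparel
  - product 4 (Tablet): category_id=4 -> matches Apparel
  - product 5 (Chair): category_id=2 -> matches Tools
  - product 6 (Headphones): category_id=2 -> matches Tools
  - product 7 (Mouse): category_id=3 -> matches Furniture
  - product 8 (Phone): category_id=NULL, no match -> dropped
  - product 9 (Router): category_id=NULL, no match -> dropped
So 2 of 9 rows are dropped.

SQL:
SELECT a.name, b.name AS category
FROM products a
INNER JOIN categories b ON a.category_id = b.id

Result:
name       | category 
-----------+----------
Lamp       | Apparel  
Desk       | Furniture
Pen        | Apparel  
Tablet     | Apparel  
Chair      | Tools    
Headphones | Tools    
Mouse      | Furniture


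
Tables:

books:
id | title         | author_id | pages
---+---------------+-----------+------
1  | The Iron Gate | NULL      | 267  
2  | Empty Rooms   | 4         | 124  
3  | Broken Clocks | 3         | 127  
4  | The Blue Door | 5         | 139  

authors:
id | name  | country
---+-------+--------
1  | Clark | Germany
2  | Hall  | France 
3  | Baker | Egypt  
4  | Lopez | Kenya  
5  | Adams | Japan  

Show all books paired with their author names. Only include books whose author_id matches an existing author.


INNER JOIN keeps only books rows whose author_id matches an id in authors. Walk through each book:
  - book 1 (The Iron Gate): author_id=NULL, no match -> dropped
  - book 2 (Empty Rooms): author_id=4 -> matches Lopez
  - book 3 (Broken Clocks): author_id=3 -> matches Baker
  - book 4 (The Blue Door): author_id=5 -> matches Adams
So 1 of 4 rows is dropped.

SQL:
SELECT a.title, b.name AS author
FROM books a
INNER JOIN authors b ON a.author_id = b.id

Result:
title         | author
--------------+-------
Empty Rooms   | Lopez 
Broken Clocks | Baker 
The Blue Door | Adams 


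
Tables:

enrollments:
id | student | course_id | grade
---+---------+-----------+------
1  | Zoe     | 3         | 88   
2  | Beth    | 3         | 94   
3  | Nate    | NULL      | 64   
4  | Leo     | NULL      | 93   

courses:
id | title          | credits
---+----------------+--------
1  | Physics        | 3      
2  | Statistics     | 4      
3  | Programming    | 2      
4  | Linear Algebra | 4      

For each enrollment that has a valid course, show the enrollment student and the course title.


INNER JOIN keeps only enrollments rows whose course_id matches an id in courses. Walk through each enrollment:
  - enrollment 1 (Zoe): course_id=3 -> matches Programming
  - enrollment 2 (Beth): course_id=3 -> matches Programming
  - enrollment 3 (Nate): course_id=NULL, no match -> dropped
  - enrollment 4 (Leo): course_id=NULL, no match -> dropped
So 2 of 4 rows are dropped.

SQL:
SELECT a.student, b.title AS course
FROM enrollments a
INNER JOIN courses b ON a.course_id = b.id

Result:
student | course     
--------+------------
Zoe     | Programming
Beth    | Programming


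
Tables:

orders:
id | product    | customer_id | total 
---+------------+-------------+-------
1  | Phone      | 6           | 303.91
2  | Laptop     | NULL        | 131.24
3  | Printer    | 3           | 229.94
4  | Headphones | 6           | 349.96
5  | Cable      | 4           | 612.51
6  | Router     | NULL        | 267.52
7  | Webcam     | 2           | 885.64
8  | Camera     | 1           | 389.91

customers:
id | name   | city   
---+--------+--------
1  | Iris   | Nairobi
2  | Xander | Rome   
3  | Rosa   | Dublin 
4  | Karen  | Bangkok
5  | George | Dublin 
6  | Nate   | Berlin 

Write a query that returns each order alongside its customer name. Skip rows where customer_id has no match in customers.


INNER JOIN keeps only orders rows whose customer_id matches an id in customers. Walk through each order:
  - order 1 (Phone): customer_id=6 -> matches Nate
  - order 2 (Laptop): customer_id=NULL, no match -> dropped
  - order 3 (Printer): customer_id=3 -> matches Rosa
  - order 4 (Headphones): customer_id=6 -> matches Nate
  - order 5 (Cable): customer_id=4 -> matches Karen
  - order 6 (Router): customer_id=NULL, no match -> dropped
  - order 7 (Webcam): customer_id=2 -> matches Xander
  - order 8 (Camera): customer_id=1 -> matches Iris
So 2 of 8 rows are dropped.

SQL:
SELECT a.product, b.name AS customer
FROM orders a
INNER JOIN customers b ON a.customer_id = b.id

Result:
product    | customer
-----------+---------
Phone      | Nate    
Printer    | Rosa    
Headphones | Nate    
Cable      | Karen   
Webcam     | Xander  
Camera     | Iris    


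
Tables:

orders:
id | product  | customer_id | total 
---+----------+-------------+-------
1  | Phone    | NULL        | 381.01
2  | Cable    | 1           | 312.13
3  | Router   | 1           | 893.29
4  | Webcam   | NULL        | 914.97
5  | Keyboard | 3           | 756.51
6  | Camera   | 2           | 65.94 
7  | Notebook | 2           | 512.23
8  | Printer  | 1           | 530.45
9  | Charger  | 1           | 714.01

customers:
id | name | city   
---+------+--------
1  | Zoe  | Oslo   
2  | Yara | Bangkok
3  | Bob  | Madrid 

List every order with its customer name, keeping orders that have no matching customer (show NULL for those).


LEFT JOIN keeps every row from orders (the left table); where customer_id has no match in customers, the customer columns become NULL. Walk through each order:
  - order 1 (Phone): customer_id=NULL, no match -> kept with NULL
  - order 2 (Cable): customer_id=1 -> matches Zoe
  - order 3 (Router): customer_id=1 -> matches Zoe
  - order 4 (Webcam): customer_id=NULL, no match -> kept with NULL
  - order 5 (Keyboard): customer_id=3 -> matches Bob
  - order 6 (Camera): customer_id=2 -> matches Yara
  - order 7 (Notebook): customer_id=2 -> matches Yara
  - order 8 (Printer): customer_id=1 -> matches Zoe
  - order 9 (Charger): customer_id=1 -> matches Zoe
All 9 rows appear; 2 have NULL customer.

SQL:
SELECT a.product, b.name AS customer
FROM orders a
LEFT JOIN customers b ON a.customer_id = b.id

Result:
product  | customer
---------+---------
Phone    | NULL    
Cable    | Zoe     
Router   | Zoe     
Webcam   | NULL    
Keyboard | Bob     
Camera   | Yara    
Notebook | Yara    
Printer  | Zoe     
Charger  | Zoe     


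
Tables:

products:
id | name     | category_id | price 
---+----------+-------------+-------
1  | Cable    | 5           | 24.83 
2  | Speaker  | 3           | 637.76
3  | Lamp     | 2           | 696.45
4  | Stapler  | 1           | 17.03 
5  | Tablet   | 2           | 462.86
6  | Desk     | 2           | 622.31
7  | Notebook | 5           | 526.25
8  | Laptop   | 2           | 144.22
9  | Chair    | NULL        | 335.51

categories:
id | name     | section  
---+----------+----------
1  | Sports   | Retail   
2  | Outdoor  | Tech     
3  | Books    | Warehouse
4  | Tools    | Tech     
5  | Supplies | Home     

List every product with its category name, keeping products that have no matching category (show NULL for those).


LEFT JOIN keeps every row from products (the left table); where category_id has no match in categories, the category columns become NULL. Walk through each product:
  - product 1 (Cable): category_id=5 -> matches Supplies
  - product 2 (Speaker): category_id=3 -> matches Books
  - product 3 (Lamp): category_id=2 -> matches Outdoor
  - product 4 (Stapler): category_id=1 -> matches Sports
  - product 5 (Tablet): category_id=2 -> matches Outdoor
  - product 6 (Desk): category_id=2 -> matches Outdoor
  - product 7 (Notebook): category_id=5 -> matches Supplies
  - product 8 (Laptop): category_id=2 -> matches Outdoor
  - product 9 (Chair): category_id=NULL, no match -> kept with NULL
All 9 rows appear; 1 has NULL category.

SQL:
SELECT a.name, b.name AS category
FROM products a
LEFT JOIN categories b ON a.category_id = b.id

Result:
name     | category
---------+---------
Cable    | Supplies
Speaker  | Books   
Lamp     | Outdoor 
Stapler  | Sports  
Tablet   | Outdoor 
Desk     | Outdoor 
Notebook | Supplies
Laptop   | Outdoor 
Chair    | NULL    


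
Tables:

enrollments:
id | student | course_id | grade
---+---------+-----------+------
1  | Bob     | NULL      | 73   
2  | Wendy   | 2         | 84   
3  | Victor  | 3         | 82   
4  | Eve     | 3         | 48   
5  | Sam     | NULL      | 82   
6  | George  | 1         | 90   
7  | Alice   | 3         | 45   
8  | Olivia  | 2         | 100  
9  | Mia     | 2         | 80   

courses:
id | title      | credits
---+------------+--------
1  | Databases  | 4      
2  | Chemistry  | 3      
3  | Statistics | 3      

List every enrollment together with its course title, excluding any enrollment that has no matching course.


INNER JOIN keeps only enrollments rows whose course_id matches an id in courses. Walk through each enrollment:
  - enrollment 1 (Bob): course_id=NULL, no match -> dropped
  - enrollment 2 (Wendy): course_id=2 -> matches Chemistry
  - enrollment 3 (Victor): course_id=3 -> matches Statistics
  - enrollment 4 (Eve): course_id=3 -> matches Statistics
  - enrollment 5 (Sam): course_id=NULL, no match -> dropped
  - enrollment 6 (George): course_id=1 -> matches Databases
  - enrollment 7 (Alice): course_id=3 -> matches Statistics
  - enrollment 8 (Olivia): course_id=2 -> matches Chemistry
  - enrollment 9 (Mia): course_id=2 -> matches Chemistry
So 2 of 9 rows are dropped.

SQL:
SELECT a.student, b.title AS course
FROM enrollments a
INNER JOIN courses b ON a.course_id = b.id

Result:
student | course    
--------+-----------
Wendy   | Chemistry 
Victor  | Statistics
Eve     | Statistics
George  | Databases 
Alice   | Statistics
Olivia  | Chemistry 
Mia     | Chemistry 


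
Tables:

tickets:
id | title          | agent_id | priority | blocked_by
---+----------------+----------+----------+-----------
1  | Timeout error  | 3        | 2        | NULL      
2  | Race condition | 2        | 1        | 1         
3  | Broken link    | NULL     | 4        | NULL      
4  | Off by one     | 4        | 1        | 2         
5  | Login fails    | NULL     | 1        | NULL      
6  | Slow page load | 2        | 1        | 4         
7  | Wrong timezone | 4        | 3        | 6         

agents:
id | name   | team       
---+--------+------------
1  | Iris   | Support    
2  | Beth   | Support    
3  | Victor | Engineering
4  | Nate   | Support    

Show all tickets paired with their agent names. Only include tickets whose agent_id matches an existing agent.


INNER JOIN keeps only tickets rows whose agent_id matches an id in agents. Walk through each ticket:
  - ticket 1 (Timeout error): agent_id=3 -> matches Victor
  - ticket 2 (Race condition): agent_id=2 -> matches Beth
  - ticket 3 (Broken link): agent_id=NULL, no match -> dropped
  - ticket 4 (Off by one): agent_id=4 -> matches Nate
  - ticket 5 (Login fails): agent_id=NULL, no match -> dropped
  - ticket 6 (Slow page load): agent_id=2 -> matches Beth
  - ticket 7 (Wrong timezone): agent_id=4 -> matches Nate
So 2 of 7 rows are dropped.

SQL:
SELECT a.title, b.name AS agent
FROM tickets a
INNER JOIN agents b ON a.agent_id = b.id

Result:
title          | agent 
---------------+-------
Timeout error  | Victor
Race condition | Beth  
Off by one     | Nate  
Slow page load | Beth  
Wrong timezone | Nate  


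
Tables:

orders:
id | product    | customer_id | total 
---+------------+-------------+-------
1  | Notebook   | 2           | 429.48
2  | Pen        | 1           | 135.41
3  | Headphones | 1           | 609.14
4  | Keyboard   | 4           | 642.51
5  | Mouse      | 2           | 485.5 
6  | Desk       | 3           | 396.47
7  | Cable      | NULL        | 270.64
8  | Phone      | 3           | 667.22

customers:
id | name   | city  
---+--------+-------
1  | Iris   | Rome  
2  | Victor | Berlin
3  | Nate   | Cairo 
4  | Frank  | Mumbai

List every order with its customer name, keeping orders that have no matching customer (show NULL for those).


LEFT JOIN keeps every row from orders (the left table); where customer_id has no match in customers, the customer columns become NULL. Walk through each order:
  - order 1 (Notebook): customer_id=2 -> matches Victor
  - order 2 (Pen): customer_id=1 -> matches Iris
  - order 3 (Headphones): customer_id=1 -> matches Iris
  - order 4 (Keyboard): customer_id=4 -> matches Frank
  - order 5 (Mouse): customer_id=2 -> matches Victor
  - order 6 (Desk): customer_id=3 -> matches Nate
  - order 7 (Cable): customer_id=NULL, no match -> kept with NULL
  - order 8 (Phone): customer_id=3 -> matches Nate
All 8 rows appear; 1 has NULL customer.

SQL:
SELECT a.product, b.name AS customer
FROM orders a
LEFT JOIN customers b ON a.customer_id = b.id

Result:
product    | customer
-----------+---------
Notebook   | Victor  
Pen        | Iris    
Headphones | Iris    
Keyboard   | Frank   
Mouse      | Victor  
Desk       | Nate    
Cable      | NULL    
Phone      | Nate    


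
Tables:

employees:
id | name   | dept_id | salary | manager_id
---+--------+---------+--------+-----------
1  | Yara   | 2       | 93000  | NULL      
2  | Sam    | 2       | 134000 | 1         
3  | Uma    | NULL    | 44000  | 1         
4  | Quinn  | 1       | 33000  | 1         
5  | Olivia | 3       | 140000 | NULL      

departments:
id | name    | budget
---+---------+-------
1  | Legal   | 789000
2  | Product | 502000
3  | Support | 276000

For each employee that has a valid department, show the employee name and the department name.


INNER JOIN keeps only employees rows whose dept_id matches an id in departments. Walk through each employee:
  - employee 1 (Yara): dept_id=2 -> matches Product
  - employee 2 (Sam): dept_id=2 -> matches Product
  - employee 3 (Uma): dept_id=NULL, no match -> dropped
  - employee 4 (Quinn): dept_id=1 -> matches Legal
  - employee 5 (Olivia): dept_id=3 -> matches Support
So 1 of 5 rows is dropped.

SQL:
SELECT a.name, b.name AS department
FROM employees a
INNER JOIN departments b ON a.dept_id = b.id

Result:
name   | department
-------+-----------
Yara   | Product   
Sam    | Product   
Quinn  | Legal     
Olivia | Support   


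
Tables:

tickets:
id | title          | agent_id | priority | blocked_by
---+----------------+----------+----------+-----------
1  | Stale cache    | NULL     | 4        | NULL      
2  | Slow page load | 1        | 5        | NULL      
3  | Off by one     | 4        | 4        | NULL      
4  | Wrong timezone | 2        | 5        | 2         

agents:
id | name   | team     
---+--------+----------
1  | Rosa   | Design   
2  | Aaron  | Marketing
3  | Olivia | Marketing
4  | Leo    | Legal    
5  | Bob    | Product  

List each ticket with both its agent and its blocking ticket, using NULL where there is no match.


Two LEFT JOINs from the same base table tickets: one to agents via agent_id, one to tickets itself via blocked_by. Both are LEFT so every ticket is preserved.
Match against agents:
  - ticket 1 (Stale cache): agent_id=NULL, no match -> kept with NULL
  - ticket 2 (Slow page load): agent_id=1 -> matches Rosa
  - ticket 3 (Off by one): agent_id=4 -> matches Leo
  - ticket 4 (Wrong timezone): agent_id=2 -> matches Aaron
Match against tickets (self):
  - ticket 1 (Stale cache): blocked_by=NULL -> NULL
  - ticket 2 (Slow page load): blocked_by=NULL -> NULL
  - ticket 3 (Off by one): blocked_by=NULL -> NULL
  - ticket 4 (Wrong timezone): blocked_by=2 -> Slow page load

SQL:
SELECT a.title, b.name AS agent, c.title AS blocked_by
FROM tickets a
LEFT JOIN agents b ON a.agent_id = b.id
LEFT JOIN tickets c ON a.blocked_by = c.id

Result:
title          | agent | blocked_by    
---------------+-------+---------------
Stale cache    | NULL  | NULL          
Slow page load | Rosa  | NULL          
Off by one     | Leo   | NULL          
Wrong timezone | Aaron | Slow page load


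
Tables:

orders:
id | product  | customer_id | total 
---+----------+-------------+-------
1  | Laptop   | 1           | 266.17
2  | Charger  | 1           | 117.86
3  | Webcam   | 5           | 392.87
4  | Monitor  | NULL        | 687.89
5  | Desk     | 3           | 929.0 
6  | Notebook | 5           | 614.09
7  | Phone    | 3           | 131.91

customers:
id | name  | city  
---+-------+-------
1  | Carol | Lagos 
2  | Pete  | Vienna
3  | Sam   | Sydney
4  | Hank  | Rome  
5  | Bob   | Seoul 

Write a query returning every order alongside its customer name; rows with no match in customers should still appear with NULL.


LEFT JOIN keeps every row from orders (the left table); where customer_id has no match in customers, the customer columns become NULL. Walk through each order:
  - order 1 (Laptop): customer_id=1 -> matches Carol
  - order 2 (Charger): customer_id=1 -> matches Carol
  - order 3 (Webcam): customer_id=5 -> matches Bob
  - order 4 (Monitor): customer_id=NULL, no match -> kept with NULL
  - order 5 (Desk): customer_id=3 -> matches Sam
  - order 6 (Notebook): customer_id=5 -> matches Bob
  - order 7 (Phone): customer_id=3 -> matches Sam
All 7 rows appear; 1 has NULL customer.

SQL:
SELECT a.product, b.name AS customer
FROM orders a
LEFT JOIN customers b ON a.customer_id = b.id

Result:
product  | customer
---------+---------
Laptop   | Carol   
Charger  | Carol   
Webcam   | Bob     
Monitor  | NULL    
Desk     | Sam     
Notebook | Bob     
Phone    | Sam     


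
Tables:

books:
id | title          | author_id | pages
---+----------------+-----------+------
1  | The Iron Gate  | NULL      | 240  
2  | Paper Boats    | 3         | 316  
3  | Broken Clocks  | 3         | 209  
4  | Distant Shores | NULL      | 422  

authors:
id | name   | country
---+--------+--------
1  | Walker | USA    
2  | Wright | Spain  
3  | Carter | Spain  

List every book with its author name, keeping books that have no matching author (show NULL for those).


LEFT JOIN keeps every row from books (the left table); where author_id has no match in authors, the author columns become NULL. Walk through each book:
  - book 1 (The Iron Gate): author_id=NULL, no match -> kept with NULL
  - book 2 (Paper Boats): author_id=3 -> matches Carter
  - book 3 (Broken Clocks): author_id=3 -> matches Carter
  - book 4 (Distant Shores): author_id=NULL, no match -> kept with NULL
All 4 rows appear; 2 have NULL author.

SQL:
SELECT a.title, b.name AS author
FROM books a
LEFT JOIN authors b ON a.author_id = b.id

Result:
title          | author
---------------+-------
The Iron Gate  | NULL  
Paper Boats    | Carter
Broken Clocks  | Carter
Distant Shores | NULL  


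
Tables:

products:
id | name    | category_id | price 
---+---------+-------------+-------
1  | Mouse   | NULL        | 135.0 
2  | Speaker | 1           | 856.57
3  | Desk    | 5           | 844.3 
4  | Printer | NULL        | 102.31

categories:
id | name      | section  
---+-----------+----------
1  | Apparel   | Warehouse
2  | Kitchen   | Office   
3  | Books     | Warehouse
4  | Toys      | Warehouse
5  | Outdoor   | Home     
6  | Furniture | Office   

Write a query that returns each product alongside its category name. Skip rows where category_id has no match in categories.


INNER JOIN keeps only products rows whose category_id matches an id in categories. Walk through each product:
  - product 1 (Mouse): category_id=NULL, no match -> dropped
  - product 2 (Speaker): category_id=1 -> matches Apparel
  - product 3 (Desk): category_id=5 -> matches Outdoor
  - product 4 (Printer): category_id=NULL, no match -> dropped
So 2 of 4 rows are dropped.

SQL:
SELECT a.name, b.name AS category
FROM products a
INNER JOIN categories b ON a.category_id = b.id

Result:
name    | category
--------+---------
Speaker | Apparel 
Desk    | Outdoor 


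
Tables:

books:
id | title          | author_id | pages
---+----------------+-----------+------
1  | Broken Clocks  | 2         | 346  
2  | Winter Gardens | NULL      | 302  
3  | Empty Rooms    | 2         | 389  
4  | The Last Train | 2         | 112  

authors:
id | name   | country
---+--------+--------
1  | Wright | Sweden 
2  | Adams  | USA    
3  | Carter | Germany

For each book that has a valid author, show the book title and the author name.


INNER JOIN keeps only books rows whose author_id matches an id in authors. Walk through each book:
  - book 1 (Broken Clocks): author_id=2 -> matches Adams
  - book 2 (Winter Gardens): author_id=NULL, no match -> dropped
  - book 3 (Empty Rooms): author_id=2 -> matches Adams
  - book 4 (The Last Train): author_id=2 -> matches Adams
So 1 of 4 rows is dropped.

SQL:
SELECT a.title, b.name AS author
FROM books a
INNER JOIN authors b ON a.author_id = b.id

Result:
title          | author
---------------+-------
Broken Clocks  | Adams 
Empty Rooms    | Adams 
The Last Train | Adams 


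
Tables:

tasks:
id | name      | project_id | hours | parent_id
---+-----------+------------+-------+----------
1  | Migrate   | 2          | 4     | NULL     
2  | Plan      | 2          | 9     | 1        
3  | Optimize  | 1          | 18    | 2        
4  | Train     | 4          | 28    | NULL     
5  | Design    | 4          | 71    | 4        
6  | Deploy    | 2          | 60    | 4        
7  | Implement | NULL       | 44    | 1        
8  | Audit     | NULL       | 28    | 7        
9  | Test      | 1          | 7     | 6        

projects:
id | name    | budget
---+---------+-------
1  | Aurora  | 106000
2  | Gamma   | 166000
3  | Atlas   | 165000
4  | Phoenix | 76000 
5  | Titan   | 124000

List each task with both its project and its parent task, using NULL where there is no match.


Two LEFT JOINs from the same base table tasks: one to projects via project_id, one to tasks itself via parent_id. Both are LEFT so every task is preserved.
Match against projects:
  - task 1 (Migrate): project_id=2 -> matches Gamma
  - task 2 (Plan): project_id=2 -> matches Gamma
  - task 3 (Optimize): project_id=1 -> matches Aurora
  - task 4 (Train): project_id=4 -> matches Phoenix
  - task 5 (Design): project_id=4 -> matches Phoenix
  - task 6 (Deploy): project_id=2 -> matches Gamma
  - task 7 (Implement): project_id=NULL, no match -> kept with NULL
  - task 8 (Audit): project_id=NULL, no match -> kept with NULL
  - task 9 (Test): project_id=1 -> matches Aurora
Match against tasks (self):
  - task 1 (Migrate): parent_id=NULL -> NULL
  - task 2 (Plan): parent_id=1 -> Migrate
  - task 3 (Optimize): parent_id=2 -> Plan
  - task 4 (Train): parent_id=NULL -> NULL
  - task 5 (Design): parent_id=4 -> Train
  - task 6 (Deploy): parent_id=4 -> Train
  - task 7 (Implement): parent_id=1 -> Migrate
  - task 8 (Audit): parent_id=7 -> Implement
  - task 9 (Test): parent_id=6 -> Deploy

SQL:
SELECT a.name, b.name AS project, c.name AS parent
FROM tasks a
LEFT JOIN projects b ON a.project_id = b.id
LEFT JOIN tasks c ON a.parent_id = c.id

Result:
name      | project | parent   
----------+---------+----------
Migrate   | Gamma   | NULL     
Plan      | Gamma   | Migrate  
Optimize  | Aurora  | Plan     
Train     | Phoenix | NULL     
Design    | Phoenix | Train    
Deploy    | Gamma   | Train    
Implement | NULL    | Migrate  
Audit     | NULL    | Implement
Test      | Aurora  | Deploy   


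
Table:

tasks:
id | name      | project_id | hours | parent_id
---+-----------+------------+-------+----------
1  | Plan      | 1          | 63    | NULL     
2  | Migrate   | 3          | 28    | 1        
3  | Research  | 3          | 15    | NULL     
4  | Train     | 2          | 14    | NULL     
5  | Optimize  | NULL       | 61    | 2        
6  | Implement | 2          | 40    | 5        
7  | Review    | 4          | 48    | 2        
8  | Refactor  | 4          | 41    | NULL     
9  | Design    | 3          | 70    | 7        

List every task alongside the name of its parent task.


This is a self-join: tasks is joined to a second copy of itself, matching each row's parent_id to another row's id. Use LEFT JOIN so rows with parent_id=NULL are kept.
  - task 1 (Plan): parent_id=NULL -> NULL
  - task 2 (Migrate): parent_id=1 -> Plan
  - task 3 (Research): parent_id=NULL -> NULL
  - task 4 (Train): parent_id=NULL -> NULL
  - task 5 (Optimize): parent_id=2 -> Migrate
  - task 6 (Implement): parent_id=5 -> Optimize
  - task 7 (Review): parent_id=2 -> Migrate
  - task 8 (Refactor): parent_id=NULL -> NULL
  - task 9 (Design): parent_id=7 -> Review

SQL:
SELECT a.name AS item, b.name AS parent
FROM tasks a
LEFT JOIN tasks b ON a.parent_id = b.id

Result:
item      | parent  
----------+---------
Plan      | NULL    
Migrate   | Plan    
Research  | NULL    
Train     | NULL    
Optimize  | Migrate 
Implement | Optimize
Review    | Migrate 
Refactor  | NULL    
Design    | Review  


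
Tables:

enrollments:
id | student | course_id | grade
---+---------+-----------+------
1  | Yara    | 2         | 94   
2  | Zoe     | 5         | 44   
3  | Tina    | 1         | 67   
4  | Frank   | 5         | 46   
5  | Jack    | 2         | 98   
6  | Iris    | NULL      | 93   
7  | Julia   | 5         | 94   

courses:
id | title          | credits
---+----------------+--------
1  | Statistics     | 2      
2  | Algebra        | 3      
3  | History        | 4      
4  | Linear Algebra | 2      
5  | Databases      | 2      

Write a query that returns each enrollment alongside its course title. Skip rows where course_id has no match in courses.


INNER JOIN keeps only enrollments rows whose course_id matches an id in courses. Walk through each enrollment:
  - enrollment 1 (Yara): course_id=2 -> matches Algebra
  - enrollment 2 (Zoe): course_id=5 -> matches Databases
  - enrollment 3 (Tina): course_id=1 -> matches Statistics
  - enrollment 4 (Frank): course_id=5 -> matches Databases
  - enrollment 5 (Jack): course_id=2 -> matches Algebra
  - enrollment 6 (Iris): course_id=NULL, no match -> dropped
  - enrollment 7 (Julia): course_id=5 -> matches Databases
So 1 of 7 rows is dropped.

SQL:
SELECT a.student, b.title AS course
FROM enrollments a
INNER JOIN courses b ON a.course_id = b.id

Result:
student | course    
--------+-----------
Yara    | Algebra   
Zoe     | Databases 
Tina    | Statistics
Frank   | Databases 
Jack    | Algebra   
Julia   | Databases 
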